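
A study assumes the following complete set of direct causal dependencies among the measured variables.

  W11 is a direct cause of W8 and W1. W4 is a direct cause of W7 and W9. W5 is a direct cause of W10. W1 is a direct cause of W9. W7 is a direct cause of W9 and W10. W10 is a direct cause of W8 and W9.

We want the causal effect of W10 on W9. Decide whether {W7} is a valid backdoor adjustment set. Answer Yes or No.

Backdoor paths from W10 to W9 (paths whose first edge points into W10):
  P1: W10 <- W7 <- W4 -> W9
  P2: W10 <- W7 -> W9
Condition 1 (no descendant of W10 in the set): holds — descendants of W10 are {W8, W9}; none are in {W7}.
Condition 2 (every backdoor path blocked by {W7}):
  P1: blocked at chain node W7 ∈ conditioning set.
  P2: blocked at fork node W7 ∈ conditioning set.
{W7} satisfies the backdoor criterion.

Yes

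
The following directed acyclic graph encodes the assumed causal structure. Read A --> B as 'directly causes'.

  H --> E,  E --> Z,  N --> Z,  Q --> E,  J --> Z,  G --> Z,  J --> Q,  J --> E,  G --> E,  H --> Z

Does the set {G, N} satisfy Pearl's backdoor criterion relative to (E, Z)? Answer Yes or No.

No

Backdoor paths from E to Z (paths whose first edge points into E):
  P1: E <- J -> Z
  P2: E <- Q <- J -> Z
  P3: E <- H -> Z
  P4: E <- G -> Z
Condition 1 (no descendant of E in the set): holds — descendants of E are {Z}; none are in {G, N}.
Condition 2 (every backdoor path blocked by {G, N}):
  P1: open — no interior node is in the conditioning set.
  P2: open — no interior node is in the conditioning set.
  P3: open — no interior node is in the conditioning set.
  P4: blocked at fork node G ∈ conditioning set.
{G, N} does not satisfy the backdoor criterion.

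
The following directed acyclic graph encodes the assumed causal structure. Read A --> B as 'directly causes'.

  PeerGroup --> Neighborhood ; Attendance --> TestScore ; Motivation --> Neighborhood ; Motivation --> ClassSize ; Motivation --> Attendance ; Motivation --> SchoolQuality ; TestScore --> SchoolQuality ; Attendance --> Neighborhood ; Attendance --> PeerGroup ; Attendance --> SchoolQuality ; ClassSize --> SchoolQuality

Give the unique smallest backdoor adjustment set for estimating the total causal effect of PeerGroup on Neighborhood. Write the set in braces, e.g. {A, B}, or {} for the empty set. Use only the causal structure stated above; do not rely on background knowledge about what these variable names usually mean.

Variables eligible for adjustment (non-descendants of PeerGroup, excluding PeerGroup and Neighborhood): {Attendance, ClassSize, Motivation, SchoolQuality, TestScore}.
Backdoor paths from PeerGroup to Neighborhood:
  P1: PeerGroup <- Attendance <- Motivation -> Neighborhood
  P2: PeerGroup <- Attendance -> TestScore -> SchoolQuality <- Motivation -> Neighborhood
  P3: PeerGroup <- Attendance -> TestScore -> SchoolQuality <- ClassSize <- Motivation -> Neighborhood
  P4: PeerGroup <- Attendance -> SchoolQuality <- Motivation -> Neighborhood
  P5: PeerGroup <- Attendance -> SchoolQuality <- ClassSize <- Motivation -> Neighborhood
  P6: PeerGroup <- Attendance -> Neighborhood
The empty set is not sufficient: P1 (PeerGroup <- Attendance <- Motivation -> Neighborhood) has no collider blocking it and no conditioned non-collider, so it is open.
Try {Attendance}:
  P1: blocked at chain node Attendance ∈ conditioning set.
  P2: blocked at fork node Attendance ∈ conditioning set.
  P3: blocked at fork node Attendance ∈ conditioning set.
  P4: blocked at fork node Attendance ∈ conditioning set.
  P5: blocked at fork node Attendance ∈ conditioning set.
  P6: blocked at fork node Attendance ∈ conditioning set.
{Attendance} contains no descendant of PeerGroup and blocks every backdoor path.
No other singleton works — e.g. {Motivation} leaves P6 open — so {Attendance} is the unique smallest valid adjustment set.

{Attendance}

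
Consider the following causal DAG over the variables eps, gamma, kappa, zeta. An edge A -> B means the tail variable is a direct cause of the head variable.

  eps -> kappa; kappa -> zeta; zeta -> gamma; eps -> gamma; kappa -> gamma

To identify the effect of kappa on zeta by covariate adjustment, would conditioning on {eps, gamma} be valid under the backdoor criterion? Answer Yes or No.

Backdoor paths from kappa to zeta (paths whose first edge points into kappa):
  P1: kappa <- eps -> gamma <- zeta
Condition 1 (no descendant of kappa in the set): FAILS — gamma is a descendant of kappa.
Condition 2 (every backdoor path blocked by {eps, gamma}):
  P1: blocked at fork node eps ∈ conditioning set.
{eps, gamma} does not satisfy the backdoor criterion.

No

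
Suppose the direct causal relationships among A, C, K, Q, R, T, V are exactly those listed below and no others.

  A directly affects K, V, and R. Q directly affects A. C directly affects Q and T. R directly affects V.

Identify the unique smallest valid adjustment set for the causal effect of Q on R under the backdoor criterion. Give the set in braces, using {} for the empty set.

Variables eligible for adjustment (non-descendants of Q, excluding Q and R): {C, T}.
Backdoor paths from Q to R:
  (none)
With no backdoor paths the empty set already satisfies the criterion, and it is trivially minimal.

{}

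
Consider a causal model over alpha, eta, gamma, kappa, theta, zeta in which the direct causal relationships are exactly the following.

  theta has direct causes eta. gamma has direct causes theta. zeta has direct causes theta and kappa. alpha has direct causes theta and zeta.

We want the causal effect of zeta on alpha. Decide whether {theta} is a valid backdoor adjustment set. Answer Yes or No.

Yes

Backdoor paths from zeta to alpha (paths whose first edge points into zeta):
  P1: zeta <- theta -> alpha
Condition 1 (no descendant of zeta in the set): holds — descendants of zeta are {alpha}; none are in {theta}.
Condition 2 (every backdoor path blocked by {theta}):
  P1: blocked at fork node theta ∈ conditioning set.
{theta} satisfies the backdoor criterion.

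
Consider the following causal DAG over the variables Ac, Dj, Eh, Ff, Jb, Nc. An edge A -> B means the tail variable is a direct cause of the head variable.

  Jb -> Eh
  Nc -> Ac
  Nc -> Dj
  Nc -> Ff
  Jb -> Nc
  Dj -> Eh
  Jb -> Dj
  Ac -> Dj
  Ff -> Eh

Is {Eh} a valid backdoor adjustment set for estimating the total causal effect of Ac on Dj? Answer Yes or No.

Backdoor paths from Ac to Dj (paths whose first edge points into Ac):
  P1: Ac <- Nc <- Jb -> Dj
  P2: Ac <- Nc <- Jb -> Eh <- Dj
  P3: Ac <- Nc -> Ff -> Eh <- Jb -> Dj
  P4: Ac <- Nc -> Ff -> Eh <- Dj
  P5: Ac <- Nc -> Dj
Condition 1 (no descendant of Ac in the set): FAILS — Eh is a descendant of Ac.
Condition 2 (every backdoor path blocked by {Eh}):
  P1: open — no interior node is in the conditioning set.
  P2: open — collider(s) Eh are conditioned on (or have a conditioned descendant) and no non-collider on the path is in the set.
  P3: open — collider(s) Eh are conditioned on (or have a conditioned descendant) and no non-collider on the path is in the set.
  P4: open — collider(s) Eh are conditioned on (or have a conditioned descendant) and no non-collider on the path is in the set.
  P5: open — no interior node is in the conditioning set.
{Eh} does not satisfy the backdoor criterion.

No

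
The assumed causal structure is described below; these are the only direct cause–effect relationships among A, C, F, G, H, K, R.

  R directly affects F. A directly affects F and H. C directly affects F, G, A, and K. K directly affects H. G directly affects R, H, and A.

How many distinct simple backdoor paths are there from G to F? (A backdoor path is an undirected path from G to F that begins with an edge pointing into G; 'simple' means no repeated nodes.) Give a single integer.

A backdoor path from G to F is any simple undirected path whose first edge points into G (i.e. leaves G via a parent).
Parents of G: {C}.
Enumerating:
  P1: G <- C -> K -> H <- A -> F
  P2: G <- C -> A -> F
  P3: G <- C -> F
That exhausts the simple backdoor paths. Count: 3.

3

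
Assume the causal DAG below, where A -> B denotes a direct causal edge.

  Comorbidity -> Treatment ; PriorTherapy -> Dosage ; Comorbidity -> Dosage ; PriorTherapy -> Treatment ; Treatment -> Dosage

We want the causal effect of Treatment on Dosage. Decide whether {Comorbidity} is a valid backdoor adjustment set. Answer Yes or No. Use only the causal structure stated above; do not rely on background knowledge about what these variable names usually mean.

No

Backdoor paths from Treatment to Dosage (paths whose first edge points into Treatment):
  P1: Treatment <- PriorTherapy -> Dosage
  P2: Treatment <- Comorbidity -> Dosage
Condition 1 (no descendant of Treatment in the set): holds — descendants of Treatment are {Dosage}; none are in {Comorbidity}.
Condition 2 (every backdoor path blocked by {Comorbidity}):
  P1: open — no interior node is in the conditioning set.
  P2: blocked at fork node Comorbidity ∈ conditioning set.
{Comorbidity} does not satisfy the backdoor criterion.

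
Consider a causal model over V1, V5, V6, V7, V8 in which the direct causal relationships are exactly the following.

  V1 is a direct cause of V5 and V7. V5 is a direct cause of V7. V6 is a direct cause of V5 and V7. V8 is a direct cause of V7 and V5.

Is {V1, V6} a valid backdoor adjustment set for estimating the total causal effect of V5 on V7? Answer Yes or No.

Backdoor paths from V5 to V7 (paths whose first edge points into V5):
  P1: V5 <- V1 -> V7
  P2: V5 <- V8 -> V7
  P3: V5 <- V6 -> V7
Condition 1 (no descendant of V5 in the set): holds — descendants of V5 are {V7}; none are in {V1, V6}.
Condition 2 (every backdoor path blocked by {V1, V6}):
  P1: blocked at fork node V1 ∈ conditioning set.
  P2: open — no interior node is in the conditioning set.
  P3: blocked at fork node V6 ∈ conditioning set.
{V1, V6} does not satisfy the backdoor criterion.

No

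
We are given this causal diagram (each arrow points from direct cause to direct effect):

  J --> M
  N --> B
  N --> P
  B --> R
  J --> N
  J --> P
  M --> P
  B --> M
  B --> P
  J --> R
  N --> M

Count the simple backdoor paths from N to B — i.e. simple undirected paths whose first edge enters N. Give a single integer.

A backdoor path from N to B is any simple undirected path whose first edge points into N (i.e. leaves N via a parent).
Parents of N: {J}.
Enumerating:
  P1: N <- J -> R <- B
  P2: N <- J -> M <- B
  P3: N <- J -> M -> P <- B
  P4: N <- J -> P <- B
  P5: N <- J -> P <- M <- B
That exhausts the simple backdoor paths. Count: 5.

5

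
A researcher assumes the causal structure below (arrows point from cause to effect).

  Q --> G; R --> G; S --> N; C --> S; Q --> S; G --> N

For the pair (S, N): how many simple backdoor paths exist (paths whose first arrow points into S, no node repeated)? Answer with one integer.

1

A backdoor path from S to N is any simple undirected path whose first edge points into S (i.e. leaves S via a parent).
Parents of S: {C, Q}.
Enumerating:
  P1: S <- Q -> G -> N
That exhausts the simple backdoor paths. Count: 1.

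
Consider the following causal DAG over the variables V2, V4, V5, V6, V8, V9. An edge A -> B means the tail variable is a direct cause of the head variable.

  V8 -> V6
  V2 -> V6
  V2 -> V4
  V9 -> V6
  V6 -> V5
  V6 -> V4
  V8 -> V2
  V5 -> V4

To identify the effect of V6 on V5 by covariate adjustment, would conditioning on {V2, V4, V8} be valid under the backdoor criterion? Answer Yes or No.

No

Backdoor paths from V6 to V5 (paths whose first edge points into V6):
  P1: V6 <- V8 -> V2 -> V4 <- V5
  P2: V6 <- V2 -> V4 <- V5
Condition 1 (no descendant of V6 in the set): FAILS — V4 is a descendant of V6.
Condition 2 (every backdoor path blocked by {V2, V4, V8}):
  P1: blocked at fork node V8 ∈ conditioning set.
  P2: blocked at fork node V2 ∈ conditioning set.
{V2, V4, V8} does not satisfy the backdoor criterion.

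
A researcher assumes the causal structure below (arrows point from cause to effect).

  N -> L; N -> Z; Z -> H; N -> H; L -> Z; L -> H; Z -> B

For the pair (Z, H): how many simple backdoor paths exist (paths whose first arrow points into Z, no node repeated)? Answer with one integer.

4

A backdoor path from Z to H is any simple undirected path whose first edge points into Z (i.e. leaves Z via a parent).
Parents of Z: {L, N}.
Enumerating:
  P1: Z <- N -> L -> H
  P2: Z <- N -> H
  P3: Z <- L <- N -> H
  P4: Z <- L -> H
That exhausts the simple backdoor paths. Count: 4.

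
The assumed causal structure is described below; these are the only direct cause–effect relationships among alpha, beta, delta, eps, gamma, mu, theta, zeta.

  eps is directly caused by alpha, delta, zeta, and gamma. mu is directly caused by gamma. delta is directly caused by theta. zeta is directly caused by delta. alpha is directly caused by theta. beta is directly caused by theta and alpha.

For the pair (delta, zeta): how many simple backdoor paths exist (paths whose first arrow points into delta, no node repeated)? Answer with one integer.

2

A backdoor path from delta to zeta is any simple undirected path whose first edge points into delta (i.e. leaves delta via a parent).
Parents of delta: {theta}.
Enumerating:
  P1: delta <- theta -> alpha -> eps <- zeta
  P2: delta <- theta -> beta <- alpha -> eps <- zeta
That exhausts the simple backdoor paths. Count: 2.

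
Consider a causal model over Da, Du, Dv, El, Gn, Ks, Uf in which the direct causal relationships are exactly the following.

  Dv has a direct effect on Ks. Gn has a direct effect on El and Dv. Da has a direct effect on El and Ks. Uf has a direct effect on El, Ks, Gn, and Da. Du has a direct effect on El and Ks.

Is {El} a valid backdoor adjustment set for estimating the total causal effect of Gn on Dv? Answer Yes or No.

Backdoor paths from Gn to Dv (paths whose first edge points into Gn):
  P1: Gn <- Uf -> Da -> Ks <- Dv
  P2: Gn <- Uf -> Da -> El <- Du -> Ks <- Dv
  P3: Gn <- Uf -> Ks <- Dv
  P4: Gn <- Uf -> El <- Du -> Ks <- Dv
  P5: Gn <- Uf -> El <- Da -> Ks <- Dv
Condition 1 (no descendant of Gn in the set): FAILS — El is a descendant of Gn.
Condition 2 (every backdoor path blocked by {El}):
  P1: blocked at collider Ks (neither it nor any descendant is in the conditioning set).
  P2: blocked at collider Ks (neither it nor any descendant is in the conditioning set).
  P3: blocked at collider Ks (neither it nor any descendant is in the conditioning set).
  P4: blocked at collider Ks (neither it nor any descendant is in the conditioning set).
  P5: blocked at collider Ks (neither it nor any descendant is in the conditioning set).
{El} does not satisfy the backdoor criterion.

No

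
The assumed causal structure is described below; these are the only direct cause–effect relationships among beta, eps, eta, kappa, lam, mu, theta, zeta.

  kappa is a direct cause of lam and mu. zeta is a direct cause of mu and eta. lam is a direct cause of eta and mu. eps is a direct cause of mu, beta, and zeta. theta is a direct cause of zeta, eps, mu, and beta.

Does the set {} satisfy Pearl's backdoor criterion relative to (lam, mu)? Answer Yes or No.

No

Backdoor paths from lam to mu (paths whose first edge points into lam):
  P1: lam <- kappa -> mu
Condition 1 (no descendant of lam in the set): holds — descendants of lam are {eta, mu}; none are in {}.
Condition 2 (every backdoor path blocked by {}):
  P1: open — no interior node is in the conditioning set.
{} does not satisfy the backdoor criterion.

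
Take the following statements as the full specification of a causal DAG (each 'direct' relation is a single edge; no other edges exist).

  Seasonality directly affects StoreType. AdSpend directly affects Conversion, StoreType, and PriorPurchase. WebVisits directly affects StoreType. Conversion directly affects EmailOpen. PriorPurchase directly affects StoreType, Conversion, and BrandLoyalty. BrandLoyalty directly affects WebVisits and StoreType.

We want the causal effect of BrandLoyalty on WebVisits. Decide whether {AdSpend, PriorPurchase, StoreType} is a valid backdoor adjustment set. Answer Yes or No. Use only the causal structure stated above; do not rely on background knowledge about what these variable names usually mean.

Backdoor paths from BrandLoyalty to WebVisits (paths whose first edge points into BrandLoyalty):
  P1: BrandLoyalty <- PriorPurchase <- AdSpend -> StoreType <- WebVisits
  P2: BrandLoyalty <- PriorPurchase -> Conversion <- AdSpend -> StoreType <- WebVisits
  P3: BrandLoyalty <- PriorPurchase -> StoreType <- WebVisits
Condition 1 (no descendant of BrandLoyalty in the set): FAILS — StoreType is a descendant of BrandLoyalty.
Condition 2 (every backdoor path blocked by {AdSpend, PriorPurchase, StoreType}):
  P1: blocked at chain node PriorPurchase ∈ conditioning set.
  P2: blocked at fork node PriorPurchase ∈ conditioning set.
  P3: blocked at fork node PriorPurchase ∈ conditioning set.
{AdSpend, PriorPurchase, StoreType} does not satisfy the backdoor criterion.

No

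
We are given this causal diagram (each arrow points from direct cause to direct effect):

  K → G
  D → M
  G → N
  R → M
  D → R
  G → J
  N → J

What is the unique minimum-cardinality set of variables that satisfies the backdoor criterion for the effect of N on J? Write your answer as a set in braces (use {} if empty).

{G}

Variables eligible for adjustment (non-descendants of N, excluding N and J): {D, G, K, M, R}.
Backdoor paths from N to J:
  P1: N <- G -> J
The empty set is not sufficient: P1 (N <- G -> J) has no collider blocking it and no conditioned non-collider, so it is open.
Try {G}:
  P1: blocked at fork node G ∈ conditioning set.
{G} contains no descendant of N and blocks every backdoor path.
No other singleton works — e.g. {K} leaves P1 open — so {G} is the unique smallest valid adjustment set.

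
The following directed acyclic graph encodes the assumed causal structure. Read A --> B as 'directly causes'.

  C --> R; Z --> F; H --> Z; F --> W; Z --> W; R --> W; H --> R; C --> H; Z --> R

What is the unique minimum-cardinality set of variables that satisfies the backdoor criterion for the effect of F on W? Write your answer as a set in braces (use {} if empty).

Variables eligible for adjustment (non-descendants of F, excluding F and W): {C, H, R, Z}.
Backdoor paths from F to W:
  P1: F <- Z <- H <- C -> R -> W
  P2: F <- Z <- H -> R -> W
  P3: F <- Z -> R -> W
  P4: F <- Z -> W
The empty set is not sufficient: P1 (F <- Z <- H <- C -> R -> W) has no collider blocking it and no conditioned non-collider, so it is open.
Try {Z}:
  P1: blocked at chain node Z ∈ conditioning set.
  P2: blocked at chain node Z ∈ conditioning set.
  P3: blocked at fork node Z ∈ conditioning set.
  P4: blocked at fork node Z ∈ conditioning set.
{Z} contains no descendant of F and blocks every backdoor path.
No other singleton works — e.g. {C} leaves P2 open — so {Z} is the unique smallest valid adjustment set.

{Z}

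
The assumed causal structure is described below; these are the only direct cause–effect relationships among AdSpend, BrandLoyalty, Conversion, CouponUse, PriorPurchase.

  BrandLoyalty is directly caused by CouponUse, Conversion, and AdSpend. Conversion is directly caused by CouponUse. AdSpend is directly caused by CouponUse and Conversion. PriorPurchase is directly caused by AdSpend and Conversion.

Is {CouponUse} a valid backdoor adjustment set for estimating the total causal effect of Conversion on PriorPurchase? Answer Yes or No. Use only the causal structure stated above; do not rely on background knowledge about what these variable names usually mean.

Backdoor paths from Conversion to PriorPurchase (paths whose first edge points into Conversion):
  P1: Conversion <- CouponUse -> AdSpend -> PriorPurchase
  P2: Conversion <- CouponUse -> BrandLoyalty <- AdSpend -> PriorPurchase
Condition 1 (no descendant of Conversion in the set): holds — descendants of Conversion are {AdSpend, BrandLoyalty, PriorPurchase}; none are in {CouponUse}.
Condition 2 (every backdoor path blocked by {CouponUse}):
  P1: blocked at fork node CouponUse ∈ conditioning set.
  P2: blocked at fork node CouponUse ∈ conditioning set.
{CouponUse} satisfies the backdoor criterion.

Yes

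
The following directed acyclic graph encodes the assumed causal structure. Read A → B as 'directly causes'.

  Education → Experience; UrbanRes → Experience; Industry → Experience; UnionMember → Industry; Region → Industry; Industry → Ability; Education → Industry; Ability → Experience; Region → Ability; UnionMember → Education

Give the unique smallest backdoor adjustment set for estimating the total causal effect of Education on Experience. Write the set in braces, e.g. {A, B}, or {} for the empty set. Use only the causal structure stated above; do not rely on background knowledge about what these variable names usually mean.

{UnionMember}

Variables eligible for adjustment (non-descendants of Education, excluding Education and Experience): {Region, UnionMember, UrbanRes}.
Backdoor paths from Education to Experience:
  P1: Education <- UnionMember -> Industry <- Region -> Ability -> Experience
  P2: Education <- UnionMember -> Industry -> Ability -> Experience
  P3: Education <- UnionMember -> Industry -> Experience
The empty set is not sufficient: P2 (Education <- UnionMember -> Industry -> Ability -> Experience) has no collider blocking it and no conditioned non-collider, so it is open.
Try {UnionMember}:
  P1: blocked at fork node UnionMember ∈ conditioning set.
  P2: blocked at fork node UnionMember ∈ conditioning set.
  P3: blocked at fork node UnionMember ∈ conditioning set.
{UnionMember} contains no descendant of Education and blocks every backdoor path.
No other singleton works — e.g. {Region} leaves P2 open — so {UnionMember} is the unique smallest valid adjustment set.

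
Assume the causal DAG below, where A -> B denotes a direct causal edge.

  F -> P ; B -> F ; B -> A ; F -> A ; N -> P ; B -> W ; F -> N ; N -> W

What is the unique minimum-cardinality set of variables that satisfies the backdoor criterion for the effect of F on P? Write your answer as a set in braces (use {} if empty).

{}

Variables eligible for adjustment (non-descendants of F, excluding F and P): {B}.
Backdoor paths from F to P:
  P1: F <- B -> W <- N -> P
Each backdoor path contains an unconditioned collider, so every path is already blocked with the empty conditioning set:
  P1: blocked at collider W (neither it nor any descendant is in the conditioning set).
The empty set is therefore the unique smallest valid set.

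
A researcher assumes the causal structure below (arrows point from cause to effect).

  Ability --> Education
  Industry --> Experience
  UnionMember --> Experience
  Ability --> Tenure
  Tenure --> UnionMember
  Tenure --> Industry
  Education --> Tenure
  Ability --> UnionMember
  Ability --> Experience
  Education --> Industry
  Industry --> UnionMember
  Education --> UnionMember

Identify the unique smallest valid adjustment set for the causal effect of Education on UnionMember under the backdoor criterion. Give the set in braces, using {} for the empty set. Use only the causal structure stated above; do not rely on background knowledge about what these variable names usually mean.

{Ability}

Variables eligible for adjustment (non-descendants of Education, excluding Education and UnionMember): {Ability}.
Backdoor paths from Education to UnionMember:
  P1: Education <- Ability -> Tenure -> Industry -> UnionMember
  P2: Education <- Ability -> Tenure -> Industry -> Experience <- UnionMember
  P3: Education <- Ability -> Tenure -> UnionMember
  P4: Education <- Ability -> UnionMember
  P5: Education <- Ability -> Experience <- Industry <- Tenure -> UnionMember
  P6: Education <- Ability -> Experience <- Industry -> UnionMember
  P7: Education <- Ability -> Experience <- UnionMember
The empty set is not sufficient: P1 (Education <- Ability -> Tenure -> Industry -> UnionMember) has no collider blocking it and no conditioned non-collider, so it is open.
Try {Ability}:
  P1: blocked at fork node Ability ∈ conditioning set.
  P2: blocked at fork node Ability ∈ conditioning set.
  P3: blocked at fork node Ability ∈ conditioning set.
  P4: blocked at fork node Ability ∈ conditioning set.
  P5: blocked at fork node Ability ∈ conditioning set.
  P6: blocked at fork node Ability ∈ conditioning set.
  P7: blocked at fork node Ability ∈ conditioning set.
{Ability} contains no descendant of Education and blocks every backdoor path.
{Ability} is the unique smallest valid adjustment set.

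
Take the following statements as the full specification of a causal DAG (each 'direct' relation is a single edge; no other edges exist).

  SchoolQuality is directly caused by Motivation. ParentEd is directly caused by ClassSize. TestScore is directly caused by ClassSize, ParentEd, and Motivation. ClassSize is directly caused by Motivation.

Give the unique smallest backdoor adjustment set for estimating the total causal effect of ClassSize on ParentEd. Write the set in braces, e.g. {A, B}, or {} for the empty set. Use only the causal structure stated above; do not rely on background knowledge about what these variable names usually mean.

{}

Variables eligible for adjustment (non-descendants of ClassSize, excluding ClassSize and ParentEd): {Motivation, SchoolQuality}.
Backdoor paths from ClassSize to ParentEd:
  P1: ClassSize <- Motivation -> TestScore <- ParentEd
Each backdoor path contains an unconditioned collider, so every path is already blocked with the empty conditioning set:
  P1: blocked at collider TestScore (neither it nor any descendant is in the conditioning set).
The empty set is therefore the unique smallest valid set.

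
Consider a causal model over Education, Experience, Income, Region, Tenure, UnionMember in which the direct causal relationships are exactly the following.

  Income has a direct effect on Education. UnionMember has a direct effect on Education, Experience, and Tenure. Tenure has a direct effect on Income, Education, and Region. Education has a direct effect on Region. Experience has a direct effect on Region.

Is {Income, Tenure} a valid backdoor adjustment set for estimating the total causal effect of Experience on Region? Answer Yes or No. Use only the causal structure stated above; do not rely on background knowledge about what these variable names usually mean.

Backdoor paths from Experience to Region (paths whose first edge points into Experience):
  P1: Experience <- UnionMember -> Tenure -> Income -> Education -> Region
  P2: Experience <- UnionMember -> Tenure -> Education -> Region
  P3: Experience <- UnionMember -> Tenure -> Region
  P4: Experience <- UnionMember -> Education <- Tenure -> Region
  P5: Experience <- UnionMember -> Education <- Income <- Tenure -> Region
  P6: Experience <- UnionMember -> Education -> Region
Condition 1 (no descendant of Experience in the set): holds — descendants of Experience are {Region}; none are in {Income, Tenure}.
Condition 2 (every backdoor path blocked by {Income, Tenure}):
  P1: blocked at chain node Tenure ∈ conditioning set.
  P2: blocked at chain node Tenure ∈ conditioning set.
  P3: blocked at chain node Tenure ∈ conditioning set.
  P4: blocked at collider Education (neither it nor any descendant is in the conditioning set).
  P5: blocked at collider Education (neither it nor any descendant is in the conditioning set).
  P6: open — no interior node is in the conditioning set.
{Income, Tenure} does not satisfy the backdoor criterion.

No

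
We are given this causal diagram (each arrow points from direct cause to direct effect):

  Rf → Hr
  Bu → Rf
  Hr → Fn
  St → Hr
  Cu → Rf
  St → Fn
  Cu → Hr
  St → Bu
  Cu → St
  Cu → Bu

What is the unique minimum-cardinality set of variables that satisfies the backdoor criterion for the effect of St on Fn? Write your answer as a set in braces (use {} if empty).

{Cu}

Variables eligible for adjustment (non-descendants of St, excluding St and Fn): {Cu}.
Backdoor paths from St to Fn:
  P1: St <- Cu -> Bu -> Rf -> Hr -> Fn
  P2: St <- Cu -> Rf -> Hr -> Fn
  P3: St <- Cu -> Hr -> Fn
The empty set is not sufficient: P1 (St <- Cu -> Bu -> Rf -> Hr -> Fn) has no collider blocking it and no conditioned non-collider, so it is open.
Try {Cu}:
  P1: blocked at fork node Cu ∈ conditioning set.
  P2: blocked at fork node Cu ∈ conditioning set.
  P3: blocked at fork node Cu ∈ conditioning set.
{Cu} contains no descendant of St and blocks every backdoor path.
{Cu} is the unique smallest valid adjustment set.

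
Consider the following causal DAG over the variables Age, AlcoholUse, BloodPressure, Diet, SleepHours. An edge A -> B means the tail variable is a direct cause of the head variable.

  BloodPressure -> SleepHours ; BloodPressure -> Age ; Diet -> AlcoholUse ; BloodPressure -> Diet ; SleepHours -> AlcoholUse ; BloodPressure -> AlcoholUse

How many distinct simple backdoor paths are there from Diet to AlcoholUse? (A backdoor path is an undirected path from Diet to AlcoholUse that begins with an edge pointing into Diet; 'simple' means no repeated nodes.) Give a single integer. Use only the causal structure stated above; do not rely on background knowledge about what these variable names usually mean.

A backdoor path from Diet to AlcoholUse is any simple undirected path whose first edge points into Diet (i.e. leaves Diet via a parent).
Parents of Diet: {BloodPressure}.
Enumerating:
  P1: Diet <- BloodPressure -> SleepHours -> AlcoholUse
  P2: Diet <- BloodPressure -> AlcoholUse
That exhausts the simple backdoor paths. Count: 2.

2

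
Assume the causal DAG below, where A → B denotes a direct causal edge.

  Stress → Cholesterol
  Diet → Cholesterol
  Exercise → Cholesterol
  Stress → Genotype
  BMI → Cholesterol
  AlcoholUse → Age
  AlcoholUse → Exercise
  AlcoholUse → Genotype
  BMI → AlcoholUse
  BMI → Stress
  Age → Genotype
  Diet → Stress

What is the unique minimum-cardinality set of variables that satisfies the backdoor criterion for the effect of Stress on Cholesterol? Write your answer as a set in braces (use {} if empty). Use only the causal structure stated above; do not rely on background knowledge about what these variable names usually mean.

{BMI, Diet}

Variables eligible for adjustment (non-descendants of Stress, excluding Stress and Cholesterol): {Age, AlcoholUse, BMI, Diet, Exercise}.
Backdoor paths from Stress to Cholesterol:
  P1: Stress <- Diet -> Cholesterol
  P2: Stress <- BMI -> AlcoholUse -> Exercise -> Cholesterol
  P3: Stress <- BMI -> Cholesterol
The empty set is not sufficient: P1 (Stress <- Diet -> Cholesterol) has no collider blocking it and no conditioned non-collider, so it is open.
Try {BMI, Diet}:
  P1: blocked at fork node Diet ∈ conditioning set.
  P2: blocked at fork node BMI ∈ conditioning set.
  P3: blocked at fork node BMI ∈ conditioning set.
{BMI, Diet} contains no descendant of Stress and blocks every backdoor path.
Every element of {BMI, Diet} is needed (dropping BMI leaves P2 open; dropping Diet leaves P1 open), so no proper subset is valid.
Among all size-2 subsets of the eligible variables, only {BMI, Diet} blocks every backdoor path, so it is the unique smallest valid adjustment set.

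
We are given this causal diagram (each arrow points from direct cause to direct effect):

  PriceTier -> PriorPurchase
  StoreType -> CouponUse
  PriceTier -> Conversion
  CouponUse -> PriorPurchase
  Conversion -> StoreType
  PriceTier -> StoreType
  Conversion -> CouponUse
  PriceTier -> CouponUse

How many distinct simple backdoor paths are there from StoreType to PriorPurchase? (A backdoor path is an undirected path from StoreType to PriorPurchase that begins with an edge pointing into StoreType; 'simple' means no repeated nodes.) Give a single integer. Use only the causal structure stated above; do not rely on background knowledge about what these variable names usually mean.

7

A backdoor path from StoreType to PriorPurchase is any simple undirected path whose first edge points into StoreType (i.e. leaves StoreType via a parent).
Parents of StoreType: {Conversion, PriceTier}.
Enumerating:
  P1: StoreType <- PriceTier -> Conversion -> CouponUse -> PriorPurchase
  P2: StoreType <- PriceTier -> CouponUse -> PriorPurchase
  P3: StoreType <- PriceTier -> PriorPurchase
  P4: StoreType <- Conversion <- PriceTier -> CouponUse -> PriorPurchase
  P5: StoreType <- Conversion <- PriceTier -> PriorPurchase
  P6: StoreType <- Conversion -> CouponUse <- PriceTier -> PriorPurchase
  P7: StoreType <- Conversion -> CouponUse -> PriorPurchase
That exhausts the simple backdoor paths. Count: 7.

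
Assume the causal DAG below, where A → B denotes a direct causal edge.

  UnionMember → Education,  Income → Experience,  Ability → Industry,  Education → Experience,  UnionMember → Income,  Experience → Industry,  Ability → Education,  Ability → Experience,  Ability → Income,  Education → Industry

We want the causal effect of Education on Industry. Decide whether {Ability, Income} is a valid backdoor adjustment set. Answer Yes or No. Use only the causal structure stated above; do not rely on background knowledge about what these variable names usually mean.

Backdoor paths from Education to Industry (paths whose first edge points into Education):
  P1: Education <- Ability -> Income -> Experience -> Industry
  P2: Education <- Ability -> Experience -> Industry
  P3: Education <- Ability -> Industry
  P4: Education <- UnionMember -> Income <- Ability -> Experience -> Industry
  P5: Education <- UnionMember -> Income <- Ability -> Industry
  P6: Education <- UnionMember -> Income -> Experience <- Ability -> Industry
  P7: Education <- UnionMember -> Income -> Experience -> Industry
Condition 1 (no descendant of Education in the set): holds — descendants of Education are {Experience, Industry}; none are in {Ability, Income}.
Condition 2 (every backdoor path blocked by {Ability, Income}):
  P1: blocked at fork node Ability ∈ conditioning set.
  P2: blocked at fork node Ability ∈ conditioning set.
  P3: blocked at fork node Ability ∈ conditioning set.
  P4: blocked at fork node Ability ∈ conditioning set.
  P5: blocked at fork node Ability ∈ conditioning set.
  P6: blocked at chain node Income ∈ conditioning set.
  P7: blocked at chain node Income ∈ conditioning set.
{Ability, Income} satisfies the backdoor criterion.

Yes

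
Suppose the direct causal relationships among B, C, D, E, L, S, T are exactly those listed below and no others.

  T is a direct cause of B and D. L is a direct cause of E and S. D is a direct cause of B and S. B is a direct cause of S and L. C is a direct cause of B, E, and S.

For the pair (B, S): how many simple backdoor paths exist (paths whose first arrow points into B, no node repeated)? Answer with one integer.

4

A backdoor path from B to S is any simple undirected path whose first edge points into B (i.e. leaves B via a parent).
Parents of B: {C, D, T}.
Enumerating:
  P1: B <- T -> D -> S
  P2: B <- D -> S
  P3: B <- C -> E <- L -> S
  P4: B <- C -> S
That exhausts the simple backdoor paths. Count: 4.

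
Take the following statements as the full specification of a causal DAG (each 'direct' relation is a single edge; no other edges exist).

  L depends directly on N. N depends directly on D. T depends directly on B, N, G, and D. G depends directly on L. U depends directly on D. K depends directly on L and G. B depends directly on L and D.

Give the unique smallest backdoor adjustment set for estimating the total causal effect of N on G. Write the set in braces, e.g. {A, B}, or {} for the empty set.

{}

Variables eligible for adjustment (non-descendants of N, excluding N and G): {D, U}.
Backdoor paths from N to G:
  P1: N <- D -> B <- L -> G
  P2: N <- D -> B <- L -> K <- G
  P3: N <- D -> B -> T <- G
  P4: N <- D -> T <- G
  P5: N <- D -> T <- B <- L -> G
  P6: N <- D -> T <- B <- L -> K <- G
Each backdoor path contains an unconditioned collider, so every path is already blocked with the empty conditioning set:
  P1: blocked at collider B (neither it nor any descendant is in the conditioning set).
  P2: blocked at collider B (neither it nor any descendant is in the conditioning set).
  P3: blocked at collider T (neither it nor any descendant is in the conditioning set).
  P4: blocked at collider T (neither it nor any descendant is in the conditioning set).
  P5: blocked at collider T (neither it nor any descendant is in the conditioning set).
  P6: blocked at collider T (neither it nor any descendant is in the conditioning set).
The empty set is therefore the unique smallest valid set.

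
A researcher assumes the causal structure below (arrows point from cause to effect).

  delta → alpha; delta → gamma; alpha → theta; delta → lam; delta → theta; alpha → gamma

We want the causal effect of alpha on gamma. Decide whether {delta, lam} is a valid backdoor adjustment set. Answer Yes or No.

Yes

Backdoor paths from alpha to gamma (paths whose first edge points into alpha):
  P1: alpha <- delta -> gamma
Condition 1 (no descendant of alpha in the set): holds — descendants of alpha are {gamma, theta}; none are in {delta, lam}.
Condition 2 (every backdoor path blocked by {delta, lam}):
  P1: blocked at fork node delta ∈ conditioning set.
{delta, lam} satisfies the backdoor criterion.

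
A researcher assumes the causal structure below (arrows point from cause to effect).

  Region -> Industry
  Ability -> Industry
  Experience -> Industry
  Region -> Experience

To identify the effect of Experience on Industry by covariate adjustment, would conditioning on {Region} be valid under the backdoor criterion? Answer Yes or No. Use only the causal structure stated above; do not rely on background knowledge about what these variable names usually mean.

Yes

Backdoor paths from Experience to Industry (paths whose first edge points into Experience):
  P1: Experience <- Region -> Industry
Condition 1 (no descendant of Experience in the set): holds — descendants of Experience are {Industry}; none are in {Region}.
Condition 2 (every backdoor path blocked by {Region}):
  P1: blocked at fork node Region ∈ conditioning set.
{Region} satisfies the backdoor criterion.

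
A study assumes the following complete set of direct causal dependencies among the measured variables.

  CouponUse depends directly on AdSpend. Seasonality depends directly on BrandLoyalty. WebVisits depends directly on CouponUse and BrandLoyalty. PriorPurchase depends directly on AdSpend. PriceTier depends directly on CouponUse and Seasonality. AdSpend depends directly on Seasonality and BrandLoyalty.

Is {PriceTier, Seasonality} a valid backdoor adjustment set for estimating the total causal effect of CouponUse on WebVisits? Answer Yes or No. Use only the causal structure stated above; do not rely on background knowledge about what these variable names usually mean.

Backdoor paths from CouponUse to WebVisits (paths whose first edge points into CouponUse):
  P1: CouponUse <- AdSpend <- BrandLoyalty -> WebVisits
  P2: CouponUse <- AdSpend <- Seasonality <- BrandLoyalty -> WebVisits
Condition 1 (no descendant of CouponUse in the set): FAILS — PriceTier is a descendant of CouponUse.
Condition 2 (every backdoor path blocked by {PriceTier, Seasonality}):
  P1: open — no interior node is in the conditioning set.
  P2: blocked at chain node Seasonality ∈ conditioning set.
{PriceTier, Seasonality} does not satisfy the backdoor criterion.

No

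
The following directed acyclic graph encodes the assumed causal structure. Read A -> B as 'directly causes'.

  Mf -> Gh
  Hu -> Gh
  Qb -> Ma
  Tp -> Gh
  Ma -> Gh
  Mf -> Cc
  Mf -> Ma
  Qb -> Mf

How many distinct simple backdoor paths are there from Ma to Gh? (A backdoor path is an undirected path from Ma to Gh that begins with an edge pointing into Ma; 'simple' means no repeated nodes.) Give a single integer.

A backdoor path from Ma to Gh is any simple undirected path whose first edge points into Ma (i.e. leaves Ma via a parent).
Parents of Ma: {Mf, Qb}.
Enumerating:
  P1: Ma <- Qb -> Mf -> Gh
  P2: Ma <- Mf -> Gh
That exhausts the simple backdoor paths. Count: 2.

2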